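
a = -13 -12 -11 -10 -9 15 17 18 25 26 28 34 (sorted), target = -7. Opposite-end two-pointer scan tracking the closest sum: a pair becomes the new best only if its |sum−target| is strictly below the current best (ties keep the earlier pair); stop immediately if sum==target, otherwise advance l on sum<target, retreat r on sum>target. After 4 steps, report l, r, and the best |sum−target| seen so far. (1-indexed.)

[1,12] -13+34=21 d=28 * → r--
[1,11] -13+28=15 d=22 * → r--
[1,10] -13+26=13 d=20 * → r--
[1,9] -13+25=12 d=19 * → r--

l=1, r=8, best |Δ|=19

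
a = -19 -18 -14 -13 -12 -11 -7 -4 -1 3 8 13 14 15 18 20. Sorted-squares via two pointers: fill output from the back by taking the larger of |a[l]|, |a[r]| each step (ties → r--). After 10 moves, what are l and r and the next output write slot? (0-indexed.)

l=5, r=10, next write slot=5

[0,15] |-19|<=|20| out[15]=400 → r--
[0,14] |-19|>|18| out[14]=361 → l++
[1,14] |-18|<=|18| out[13]=324 → r--
[1,13] |-18|>|15| out[12]=324 → l++
[2,13] |-14|<=|15| out[11]=225 → r--
[2,12] |-14|<=|14| out[10]=196 → r--
[2,11] |-14|>|13| out[9]=196 → l++
[3,11] |-13|<=|13| out[8]=169 → r--
[3,10] |-13|>|8| out[7]=169 → l++
[4,10] |-12|>|8| out[6]=144 → l++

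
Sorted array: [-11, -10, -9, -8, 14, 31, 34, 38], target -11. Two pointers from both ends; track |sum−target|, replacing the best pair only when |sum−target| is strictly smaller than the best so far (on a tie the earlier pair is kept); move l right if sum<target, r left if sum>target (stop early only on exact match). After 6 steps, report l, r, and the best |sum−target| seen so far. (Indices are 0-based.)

l=2, r=3, best |Δ|=7

l=0 r=7: -11+38=27 d=38 *, r--
l=0 r=6: -11+34=23 d=34 *, r--
l=0 r=5: -11+31=20 d=31 *, r--
l=0 r=4: -11+14=3 d=14 *, r--
l=0 r=3: -11+-8=-19 d=8 *, l++
l=1 r=3: -10+-8=-18 d=7 *, l++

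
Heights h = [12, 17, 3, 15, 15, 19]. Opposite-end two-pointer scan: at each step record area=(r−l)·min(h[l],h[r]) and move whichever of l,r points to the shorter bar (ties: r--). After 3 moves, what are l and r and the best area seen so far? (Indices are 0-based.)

[0,5] min(12,19)*5=60 best=60 * → l++
[1,5] min(17,19)*4=68 best=68 * → l++
[2,5] min(3,19)*3=9 best=68 → l++

l=3, r=5, best area=68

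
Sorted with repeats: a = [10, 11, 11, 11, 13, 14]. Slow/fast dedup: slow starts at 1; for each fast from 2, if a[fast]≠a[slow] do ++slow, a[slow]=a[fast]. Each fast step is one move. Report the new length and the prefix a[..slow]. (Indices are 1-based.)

length 4; prefix = [10, 11, 13, 14]

slow=1 fast=2: a[fast]=11≠a[slow]=10 write a[2]=11, slow++,fast++
slow=2 fast=3: a[fast]=11=a[slow] dup, fast++
slow=2 fast=4: a[fast]=11=a[slow] dup, fast++
slow=2 fast=5: a[fast]=13≠a[slow]=11 write a[3]=13, slow++,fast++
slow=3 fast=6: a[fast]=14≠a[slow]=13 write a[4]=14, slow++,fast++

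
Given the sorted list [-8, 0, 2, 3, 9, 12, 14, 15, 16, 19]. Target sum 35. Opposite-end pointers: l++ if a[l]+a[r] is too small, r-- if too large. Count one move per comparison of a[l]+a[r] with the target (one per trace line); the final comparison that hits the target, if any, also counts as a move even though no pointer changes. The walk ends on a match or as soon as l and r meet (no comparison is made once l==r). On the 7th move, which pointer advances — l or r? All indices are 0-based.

l=0 r=9: -8+19=11 <35, l++
l=1 r=9: 0+19=19 <35, l++
l=2 r=9: 2+19=21 <35, l++
l=3 r=9: 3+19=22 <35, l++
l=4 r=9: 9+19=28 <35, l++
l=5 r=9: 12+19=31 <35, l++
l=6 r=9: 14+19=33 <35, l++

l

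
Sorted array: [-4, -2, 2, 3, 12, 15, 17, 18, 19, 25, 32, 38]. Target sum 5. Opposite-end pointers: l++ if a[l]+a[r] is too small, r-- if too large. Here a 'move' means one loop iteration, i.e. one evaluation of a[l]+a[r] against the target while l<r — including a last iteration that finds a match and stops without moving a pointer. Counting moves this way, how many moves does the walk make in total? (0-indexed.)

11 moves

l=0 r=11: -4+38=34 >5, r--
l=0 r=10: -4+32=28 >5, r--
l=0 r=9: -4+25=21 >5, r--
l=0 r=8: -4+19=15 >5, r--
l=0 r=7: -4+18=14 >5, r--
l=0 r=6: -4+17=13 >5, r--
l=0 r=5: -4+15=11 >5, r--
l=0 r=4: -4+12=8 >5, r--
l=0 r=3: -4+3=-1 <5, l++
l=1 r=3: -2+3=1 <5, l++
l=2 r=3: 2+3=5, found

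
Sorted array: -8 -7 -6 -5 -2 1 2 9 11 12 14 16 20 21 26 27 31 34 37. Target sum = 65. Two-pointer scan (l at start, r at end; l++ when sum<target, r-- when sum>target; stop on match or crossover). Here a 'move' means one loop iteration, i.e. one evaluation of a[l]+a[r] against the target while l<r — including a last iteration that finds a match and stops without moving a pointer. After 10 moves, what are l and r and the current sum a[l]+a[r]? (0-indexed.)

l=10, r=18, sum=51

[0,18] -8+37=29 <65 → l++
[1,18] -7+37=30 <65 → l++
[2,18] -6+37=31 <65 → l++
[3,18] -5+37=32 <65 → l++
[4,18] -2+37=35 <65 → l++
[5,18] 1+37=38 <65 → l++
[6,18] 2+37=39 <65 → l++
[7,18] 9+37=46 <65 → l++
[8,18] 11+37=48 <65 → l++
[9,18] 12+37=49 <65 → l++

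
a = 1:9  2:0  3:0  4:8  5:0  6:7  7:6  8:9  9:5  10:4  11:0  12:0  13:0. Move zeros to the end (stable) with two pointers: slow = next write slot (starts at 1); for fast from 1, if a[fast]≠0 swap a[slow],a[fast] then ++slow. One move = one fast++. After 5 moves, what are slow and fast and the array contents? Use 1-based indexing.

(s=1,f=1) a[fast]=9≠0 swap→a[1]=9 → slow++,fast++
(s=2,f=2) a[fast]=0 → fast++
(s=2,f=3) a[fast]=0 → fast++
(s=2,f=4) a[fast]=8≠0 swap→a[2]=8 → slow++,fast++
(s=3,f=5) a[fast]=0 → fast++

slow=3, fast=6, a=[9, 8, 0, 0, 0, 7, 6, 9, 5, 4, 0, 0, 0]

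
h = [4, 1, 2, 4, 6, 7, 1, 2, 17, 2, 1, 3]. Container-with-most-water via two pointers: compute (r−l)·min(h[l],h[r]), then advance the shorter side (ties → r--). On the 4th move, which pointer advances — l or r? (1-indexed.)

[1,12] min(4,3)*11=33 best=33 * → r--
[1,11] min(4,1)*10=10 best=33 → r--
[1,10] min(4,2)*9=18 best=33 → r--
[1,9] min(4,17)*8=32 best=33 → l++

l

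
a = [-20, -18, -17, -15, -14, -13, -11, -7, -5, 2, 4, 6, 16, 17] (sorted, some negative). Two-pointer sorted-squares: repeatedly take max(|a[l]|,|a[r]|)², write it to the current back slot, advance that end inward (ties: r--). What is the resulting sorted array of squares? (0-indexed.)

[0,13] |-20|>|17| out[13]=400 → l++
[1,13] |-18|>|17| out[12]=324 → l++
[2,13] |-17|<=|17| out[11]=289 → r--
[2,12] |-17|>|16| out[10]=289 → l++
[3,12] |-15|<=|16| out[9]=256 → r--
[3,11] |-15|>|6| out[8]=225 → l++
[4,11] |-14|>|6| out[7]=196 → l++
[5,11] |-13|>|6| out[6]=169 → l++
[6,11] |-11|>|6| out[5]=121 → l++
[7,11] |-7|>|6| out[4]=49 → l++
[8,11] |-5|<=|6| out[3]=36 → r--
[8,10] |-5|>|4| out[2]=25 → l++
[9,10] |2|<=|4| out[1]=16 → r--
[9,9] |2|<=|2| out[0]=4 → r--

[4, 16, 25, 36, 49, 121, 169, 196, 225, 256, 289, 289, 324, 400]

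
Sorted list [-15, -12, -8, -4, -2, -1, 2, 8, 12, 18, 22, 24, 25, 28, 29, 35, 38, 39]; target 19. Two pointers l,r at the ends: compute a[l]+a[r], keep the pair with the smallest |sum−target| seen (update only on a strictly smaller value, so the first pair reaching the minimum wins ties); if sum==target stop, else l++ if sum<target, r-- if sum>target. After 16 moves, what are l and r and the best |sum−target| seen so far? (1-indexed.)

l=8, r=9, best |Δ|=1

[1,18] -15+39=24 d=5 * → r--
[1,17] -15+38=23 d=4 * → r--
[1,16] -15+35=20 d=1 * → r--
[1,15] -15+29=14 d=5 → l++
[2,15] -12+29=17 d=2 → l++
[3,15] -8+29=21 d=2 → r--
[3,14] -8+28=20 d=1 → r--
[3,13] -8+25=17 d=2 → l++
[4,13] -4+25=21 d=2 → r--
[4,12] -4+24=20 d=1 → r--
[4,11] -4+22=18 d=1 → l++
[5,11] -2+22=20 d=1 → r--
[5,10] -2+18=16 d=3 → l++
[6,10] -1+18=17 d=2 → l++
[7,10] 2+18=20 d=1 → r--
[7,9] 2+12=14 d=5 → l++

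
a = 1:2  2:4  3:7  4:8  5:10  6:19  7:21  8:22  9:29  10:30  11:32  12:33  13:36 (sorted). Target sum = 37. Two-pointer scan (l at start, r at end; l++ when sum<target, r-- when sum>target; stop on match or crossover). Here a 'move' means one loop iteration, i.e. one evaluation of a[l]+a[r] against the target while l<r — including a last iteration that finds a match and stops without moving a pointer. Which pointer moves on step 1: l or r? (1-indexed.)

r

[1,13] 2+36=38 >37 → r--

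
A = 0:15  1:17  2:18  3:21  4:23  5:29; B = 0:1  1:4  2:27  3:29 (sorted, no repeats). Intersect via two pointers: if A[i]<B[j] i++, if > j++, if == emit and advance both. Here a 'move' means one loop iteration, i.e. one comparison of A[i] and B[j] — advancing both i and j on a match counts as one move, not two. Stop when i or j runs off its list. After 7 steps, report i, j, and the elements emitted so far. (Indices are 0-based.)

[i=0,j=0] 15>1 → j++
[i=0,j=1] 15>4 → j++
[i=0,j=2] 15<27 → i++
[i=1,j=2] 17<27 → i++
[i=2,j=2] 18<27 → i++
[i=3,j=2] 21<27 → i++
[i=4,j=2] 23<27 → i++

i=5, j=2, emitted=[]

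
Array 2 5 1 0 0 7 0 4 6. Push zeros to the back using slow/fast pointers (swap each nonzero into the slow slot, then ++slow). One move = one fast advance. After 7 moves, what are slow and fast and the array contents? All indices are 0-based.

slow=4, fast=7, a=[2, 5, 1, 7, 0, 0, 0, 4, 6]

slow=0 fast=0: a[fast]=2≠0 swap→a[0]=2, slow++,fast++
slow=1 fast=1: a[fast]=5≠0 swap→a[1]=5, slow++,fast++
slow=2 fast=2: a[fast]=1≠0 swap→a[2]=1, slow++,fast++
slow=3 fast=3: a[fast]=0, fast++
slow=3 fast=4: a[fast]=0, fast++
slow=3 fast=5: a[fast]=7≠0 swap→a[3]=7, slow++,fast++
slow=4 fast=6: a[fast]=0, fast++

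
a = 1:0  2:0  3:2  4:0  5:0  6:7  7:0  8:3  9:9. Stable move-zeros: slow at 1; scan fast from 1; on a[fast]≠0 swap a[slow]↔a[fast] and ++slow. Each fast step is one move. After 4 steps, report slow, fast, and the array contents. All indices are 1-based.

slow=2, fast=5, a=[2, 0, 0, 0, 0, 7, 0, 3, 9]

slow=1 fast=1: a[fast]=0, fast++
slow=1 fast=2: a[fast]=0, fast++
slow=1 fast=3: a[fast]=2≠0 swap→a[1]=2, slow++,fast++
slow=2 fast=4: a[fast]=0, fast++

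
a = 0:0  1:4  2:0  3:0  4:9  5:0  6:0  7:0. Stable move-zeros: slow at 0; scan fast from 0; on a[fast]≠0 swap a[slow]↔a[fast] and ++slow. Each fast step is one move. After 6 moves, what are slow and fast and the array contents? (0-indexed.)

(s=0,f=0) a[fast]=0 → fast++
(s=0,f=1) a[fast]=4≠0 swap→a[0]=4 → slow++,fast++
(s=1,f=2) a[fast]=0 → fast++
(s=1,f=3) a[fast]=0 → fast++
(s=1,f=4) a[fast]=9≠0 swap→a[1]=9 → slow++,fast++
(s=2,f=5) a[fast]=0 → fast++

slow=2, fast=6, a=[4, 9, 0, 0, 0, 0, 0, 0]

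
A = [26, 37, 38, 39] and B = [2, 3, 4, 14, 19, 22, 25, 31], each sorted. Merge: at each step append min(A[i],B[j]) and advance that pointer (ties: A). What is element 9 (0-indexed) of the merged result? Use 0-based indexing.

[i=0,j=0] A[i]=26>B[j]=2 take 2 → j++
[i=0,j=1] A[i]=26>B[j]=3 take 3 → j++
[i=0,j=2] A[i]=26>B[j]=4 take 4 → j++
[i=0,j=3] A[i]=26>B[j]=14 take 14 → j++
[i=0,j=4] A[i]=26>B[j]=19 take 19 → j++
[i=0,j=5] A[i]=26>B[j]=22 take 22 → j++
[i=0,j=6] A[i]=26>B[j]=25 take 25 → j++
[i=0,j=7] A[i]=26<=B[j]=31 take 26 → i++
[i=1,j=7] A[i]=37>B[j]=31 take 31 → j++
[i=1,j=8] B done, take A[i]=37 → i++
[i=2,j=8] B done, take A[i]=38 → i++
[i=3,j=8] B done, take A[i]=39 → i++

merged[9] = 37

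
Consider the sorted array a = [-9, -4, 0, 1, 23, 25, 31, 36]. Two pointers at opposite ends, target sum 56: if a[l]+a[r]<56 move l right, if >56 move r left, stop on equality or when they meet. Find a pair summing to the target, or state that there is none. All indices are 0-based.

(25, 31)

[0,7] -9+36=27 <56 → l++
[1,7] -4+36=32 <56 → l++
[2,7] 0+36=36 <56 → l++
[3,7] 1+36=37 <56 → l++
[4,7] 23+36=59 >56 → r--
[4,6] 23+31=54 <56 → l++
[5,6] 25+31=56 → found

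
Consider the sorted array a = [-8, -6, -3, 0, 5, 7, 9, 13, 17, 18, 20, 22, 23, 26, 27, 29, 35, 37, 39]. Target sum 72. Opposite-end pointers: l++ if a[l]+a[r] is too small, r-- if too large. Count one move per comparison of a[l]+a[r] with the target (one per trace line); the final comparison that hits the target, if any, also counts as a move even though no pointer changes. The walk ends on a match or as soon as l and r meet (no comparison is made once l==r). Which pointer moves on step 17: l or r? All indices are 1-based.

r

[1,19] -8+39=31 <72 → l++
[2,19] -6+39=33 <72 → l++
[3,19] -3+39=36 <72 → l++
[4,19] 0+39=39 <72 → l++
[5,19] 5+39=44 <72 → l++
[6,19] 7+39=46 <72 → l++
[7,19] 9+39=48 <72 → l++
[8,19] 13+39=52 <72 → l++
[9,19] 17+39=56 <72 → l++
[10,19] 18+39=57 <72 → l++
[11,19] 20+39=59 <72 → l++
[12,19] 22+39=61 <72 → l++
[13,19] 23+39=62 <72 → l++
[14,19] 26+39=65 <72 → l++
[15,19] 27+39=66 <72 → l++
[16,19] 29+39=68 <72 → l++
[17,19] 35+39=74 >72 → r--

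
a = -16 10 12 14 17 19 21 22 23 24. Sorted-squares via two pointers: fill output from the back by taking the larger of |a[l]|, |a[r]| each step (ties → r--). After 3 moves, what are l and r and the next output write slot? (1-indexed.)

[1,10] |-16|<=|24| out[10]=576 → r--
[1,9] |-16|<=|23| out[9]=529 → r--
[1,8] |-16|<=|22| out[8]=484 → r--

l=1, r=7, next write slot=7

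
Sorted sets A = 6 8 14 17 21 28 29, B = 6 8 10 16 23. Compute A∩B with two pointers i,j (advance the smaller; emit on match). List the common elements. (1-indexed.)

i=1 j=1: 6==6 emit, i++,j++
i=2 j=2: 8==8 emit, i++,j++
i=3 j=3: 14>10, j++
i=3 j=4: 14<16, i++
i=4 j=4: 17>16, j++
i=4 j=5: 17<23, i++
i=5 j=5: 21<23, i++
i=6 j=5: 28>23, j++

intersection = [6, 8]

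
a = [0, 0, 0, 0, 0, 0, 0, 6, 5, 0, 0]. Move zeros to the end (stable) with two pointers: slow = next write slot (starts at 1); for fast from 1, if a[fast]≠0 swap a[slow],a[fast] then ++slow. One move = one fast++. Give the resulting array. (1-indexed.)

[6, 5, 0, 0, 0, 0, 0, 0, 0, 0, 0]

slow=1 fast=1: a[fast]=0, fast++
slow=1 fast=2: a[fast]=0, fast++
slow=1 fast=3: a[fast]=0, fast++
slow=1 fast=4: a[fast]=0, fast++
slow=1 fast=5: a[fast]=0, fast++
slow=1 fast=6: a[fast]=0, fast++
slow=1 fast=7: a[fast]=0, fast++
slow=1 fast=8: a[fast]=6≠0 swap→a[1]=6, slow++,fast++
slow=2 fast=9: a[fast]=5≠0 swap→a[2]=5, slow++,fast++
slow=3 fast=10: a[fast]=0, fast++
slow=3 fast=11: a[fast]=0, fast++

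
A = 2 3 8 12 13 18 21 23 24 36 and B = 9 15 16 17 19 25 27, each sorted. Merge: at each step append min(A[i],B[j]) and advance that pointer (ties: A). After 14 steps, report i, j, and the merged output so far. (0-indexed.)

[i=0,j=0] A[i]=2<=B[j]=9 take 2 → i++
[i=1,j=0] A[i]=3<=B[j]=9 take 3 → i++
[i=2,j=0] A[i]=8<=B[j]=9 take 8 → i++
[i=3,j=0] A[i]=12>B[j]=9 take 9 → j++
[i=3,j=1] A[i]=12<=B[j]=15 take 12 → i++
[i=4,j=1] A[i]=13<=B[j]=15 take 13 → i++
[i=5,j=1] A[i]=18>B[j]=15 take 15 → j++
[i=5,j=2] A[i]=18>B[j]=16 take 16 → j++
[i=5,j=3] A[i]=18>B[j]=17 take 17 → j++
[i=5,j=4] A[i]=18<=B[j]=19 take 18 → i++
[i=6,j=4] A[i]=21>B[j]=19 take 19 → j++
[i=6,j=5] A[i]=21<=B[j]=25 take 21 → i++
[i=7,j=5] A[i]=23<=B[j]=25 take 23 → i++
[i=8,j=5] A[i]=24<=B[j]=25 take 24 → i++

i=9, j=5, merged so far=[2, 3, 8, 9, 12, 13, 15, 16, 17, 18, 19, 21, 23, 24]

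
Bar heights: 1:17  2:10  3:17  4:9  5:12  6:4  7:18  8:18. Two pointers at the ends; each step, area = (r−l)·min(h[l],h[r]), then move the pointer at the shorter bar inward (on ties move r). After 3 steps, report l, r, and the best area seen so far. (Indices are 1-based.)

l=4, r=8, best area=119

l=1 r=8: min(17,18)*7=119 best=119 *, l++
l=2 r=8: min(10,18)*6=60 best=119, l++
l=3 r=8: min(17,18)*5=85 best=119, l++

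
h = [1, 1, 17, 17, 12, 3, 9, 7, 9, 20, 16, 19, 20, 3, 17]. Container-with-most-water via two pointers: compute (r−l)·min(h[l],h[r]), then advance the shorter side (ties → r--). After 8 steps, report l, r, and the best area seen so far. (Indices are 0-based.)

l=6, r=12, best area=204

[0,14] min(1,17)*14=14 best=14 * → l++
[1,14] min(1,17)*13=13 best=14 → l++
[2,14] min(17,17)*12=204 best=204 * → r--
[2,13] min(17,3)*11=33 best=204 → r--
[2,12] min(17,20)*10=170 best=204 → l++
[3,12] min(17,20)*9=153 best=204 → l++
[4,12] min(12,20)*8=96 best=204 → l++
[5,12] min(3,20)*7=21 best=204 → l++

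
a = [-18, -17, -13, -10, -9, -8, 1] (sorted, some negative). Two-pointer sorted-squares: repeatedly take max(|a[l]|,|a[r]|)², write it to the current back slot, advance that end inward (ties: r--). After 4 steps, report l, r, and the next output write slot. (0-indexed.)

[0,6] |-18|>|1| out[6]=324 → l++
[1,6] |-17|>|1| out[5]=289 → l++
[2,6] |-13|>|1| out[4]=169 → l++
[3,6] |-10|>|1| out[3]=100 → l++

l=4, r=6, next write slot=2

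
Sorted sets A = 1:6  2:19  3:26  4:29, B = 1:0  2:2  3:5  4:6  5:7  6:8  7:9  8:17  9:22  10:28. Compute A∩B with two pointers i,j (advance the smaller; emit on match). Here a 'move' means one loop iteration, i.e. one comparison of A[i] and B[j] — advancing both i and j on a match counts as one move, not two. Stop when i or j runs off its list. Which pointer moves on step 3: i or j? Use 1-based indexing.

j

[i=1,j=1] 6>0 → j++
[i=1,j=2] 6>2 → j++
[i=1,j=3] 6>5 → j++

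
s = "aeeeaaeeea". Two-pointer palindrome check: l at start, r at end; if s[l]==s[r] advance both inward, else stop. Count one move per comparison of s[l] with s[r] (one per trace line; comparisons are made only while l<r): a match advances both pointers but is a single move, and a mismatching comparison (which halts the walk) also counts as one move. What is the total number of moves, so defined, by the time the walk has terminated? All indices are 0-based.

[0,9] 'a'=='a' → l++,r--
[1,8] 'e'=='e' → l++,r--
[2,7] 'e'=='e' → l++,r--
[3,6] 'e'=='e' → l++,r--
[4,5] 'a'=='a' → l++,r--

5 moves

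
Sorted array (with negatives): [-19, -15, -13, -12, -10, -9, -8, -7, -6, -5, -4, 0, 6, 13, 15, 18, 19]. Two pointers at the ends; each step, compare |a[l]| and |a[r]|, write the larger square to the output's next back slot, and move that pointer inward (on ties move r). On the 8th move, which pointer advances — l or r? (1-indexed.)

l=1 r=17: |-19|<=|19| out[17]=361, r--
l=1 r=16: |-19|>|18| out[16]=361, l++
l=2 r=16: |-15|<=|18| out[15]=324, r--
l=2 r=15: |-15|<=|15| out[14]=225, r--
l=2 r=14: |-15|>|13| out[13]=225, l++
l=3 r=14: |-13|<=|13| out[12]=169, r--
l=3 r=13: |-13|>|6| out[11]=169, l++
l=4 r=13: |-12|>|6| out[10]=144, l++

l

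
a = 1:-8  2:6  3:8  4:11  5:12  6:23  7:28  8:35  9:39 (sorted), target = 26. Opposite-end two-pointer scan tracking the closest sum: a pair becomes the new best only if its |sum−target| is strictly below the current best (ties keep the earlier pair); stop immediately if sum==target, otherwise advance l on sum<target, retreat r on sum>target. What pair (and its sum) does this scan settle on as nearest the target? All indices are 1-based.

pair (-8, 35) with sum 27 (|Δ|=1)

l=1 r=9: -8+39=31 d=5 *, r--
l=1 r=8: -8+35=27 d=1 *, r--
l=1 r=7: -8+28=20 d=6, l++
l=2 r=7: 6+28=34 d=8, r--
l=2 r=6: 6+23=29 d=3, r--
l=2 r=5: 6+12=18 d=8, l++
l=3 r=5: 8+12=20 d=6, l++
l=4 r=5: 11+12=23 d=3, l++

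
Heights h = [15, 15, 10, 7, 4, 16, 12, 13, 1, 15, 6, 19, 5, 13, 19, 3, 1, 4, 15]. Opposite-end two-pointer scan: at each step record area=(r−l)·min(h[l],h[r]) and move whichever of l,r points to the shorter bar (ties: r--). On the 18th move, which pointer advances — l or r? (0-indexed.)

r

[0,18] min(15,15)*18=270 best=270 * → r--
[0,17] min(15,4)*17=68 best=270 → r--
[0,16] min(15,1)*16=16 best=270 → r--
[0,15] min(15,3)*15=45 best=270 → r--
[0,14] min(15,19)*14=210 best=270 → l++
[1,14] min(15,19)*13=195 best=270 → l++
[2,14] min(10,19)*12=120 best=270 → l++
[3,14] min(7,19)*11=77 best=270 → l++
[4,14] min(4,19)*10=40 best=270 → l++
[5,14] min(16,19)*9=144 best=270 → l++
[6,14] min(12,19)*8=96 best=270 → l++
[7,14] min(13,19)*7=91 best=270 → l++
[8,14] min(1,19)*6=6 best=270 → l++
[9,14] min(15,19)*5=75 best=270 → l++
[10,14] min(6,19)*4=24 best=270 → l++
[11,14] min(19,19)*3=57 best=270 → r--
[11,13] min(19,13)*2=26 best=270 → r--
[11,12] min(19,5)*1=5 best=270 → r--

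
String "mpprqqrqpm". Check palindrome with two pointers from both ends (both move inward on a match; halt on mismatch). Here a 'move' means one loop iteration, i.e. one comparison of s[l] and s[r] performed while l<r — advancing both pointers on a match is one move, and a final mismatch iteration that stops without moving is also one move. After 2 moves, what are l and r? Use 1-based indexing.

l=1 r=10: 'm'=='m', l++,r--
l=2 r=9: 'p'=='p', l++,r--

l=3, r=8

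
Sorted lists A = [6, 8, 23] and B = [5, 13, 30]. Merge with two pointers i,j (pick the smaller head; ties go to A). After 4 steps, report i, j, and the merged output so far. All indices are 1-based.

[i=1,j=1] A[i]=6>B[j]=5 take 5 → j++
[i=1,j=2] A[i]=6<=B[j]=13 take 6 → i++
[i=2,j=2] A[i]=8<=B[j]=13 take 8 → i++
[i=3,j=2] A[i]=23>B[j]=13 take 13 → j++

i=3, j=3, merged so far=[5, 6, 8, 13]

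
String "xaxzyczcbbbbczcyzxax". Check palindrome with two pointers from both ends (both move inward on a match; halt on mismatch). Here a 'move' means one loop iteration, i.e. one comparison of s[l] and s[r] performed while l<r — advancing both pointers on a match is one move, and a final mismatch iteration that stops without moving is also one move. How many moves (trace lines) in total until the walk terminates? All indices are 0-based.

[0,19] 'x'=='x' → l++,r--
[1,18] 'a'=='a' → l++,r--
[2,17] 'x'=='x' → l++,r--
[3,16] 'z'=='z' → l++,r--
[4,15] 'y'=='y' → l++,r--
[5,14] 'c'=='c' → l++,r--
[6,13] 'z'=='z' → l++,r--
[7,12] 'c'=='c' → l++,r--
[8,11] 'b'=='b' → l++,r--
[9,10] 'b'=='b' → l++,r--

10 moves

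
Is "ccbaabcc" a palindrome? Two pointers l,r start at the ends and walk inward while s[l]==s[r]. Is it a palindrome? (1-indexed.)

l=1 r=8: 'c'=='c', l++,r--
l=2 r=7: 'c'=='c', l++,r--
l=3 r=6: 'b'=='b', l++,r--
l=4 r=5: 'a'=='a', l++,r--

palindrome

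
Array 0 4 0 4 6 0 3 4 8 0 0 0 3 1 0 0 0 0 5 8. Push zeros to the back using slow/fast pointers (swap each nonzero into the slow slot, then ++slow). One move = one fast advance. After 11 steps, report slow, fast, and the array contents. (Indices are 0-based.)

slow=0 fast=0: a[fast]=0, fast++
slow=0 fast=1: a[fast]=4≠0 swap→a[0]=4, slow++,fast++
slow=1 fast=2: a[fast]=0, fast++
slow=1 fast=3: a[fast]=4≠0 swap→a[1]=4, slow++,fast++
slow=2 fast=4: a[fast]=6≠0 swap→a[2]=6, slow++,fast++
slow=3 fast=5: a[fast]=0, fast++
slow=3 fast=6: a[fast]=3≠0 swap→a[3]=3, slow++,fast++
slow=4 fast=7: a[fast]=4≠0 swap→a[4]=4, slow++,fast++
slow=5 fast=8: a[fast]=8≠0 swap→a[5]=8, slow++,fast++
slow=6 fast=9: a[fast]=0, fast++
slow=6 fast=10: a[fast]=0, fast++

slow=6, fast=11, a=[4, 4, 6, 3, 4, 8, 0, 0, 0, 0, 0, 0, 3, 1, 0, 0, 0, 0, 5, 8]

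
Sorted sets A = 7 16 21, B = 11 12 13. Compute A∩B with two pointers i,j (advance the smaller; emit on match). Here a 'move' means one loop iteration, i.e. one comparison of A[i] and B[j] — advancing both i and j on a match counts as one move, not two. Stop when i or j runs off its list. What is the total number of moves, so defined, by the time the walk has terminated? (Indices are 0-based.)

[i=0,j=0] 7<11 → i++
[i=1,j=0] 16>11 → j++
[i=1,j=1] 16>12 → j++
[i=1,j=2] 16>13 → j++

4 moves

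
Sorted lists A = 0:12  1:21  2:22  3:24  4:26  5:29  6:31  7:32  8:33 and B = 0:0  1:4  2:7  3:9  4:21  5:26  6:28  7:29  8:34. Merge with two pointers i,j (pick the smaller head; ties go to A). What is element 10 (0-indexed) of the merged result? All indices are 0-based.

merged[10] = 26

[i=0,j=0] A[i]=12>B[j]=0 take 0 → j++
[i=0,j=1] A[i]=12>B[j]=4 take 4 → j++
[i=0,j=2] A[i]=12>B[j]=7 take 7 → j++
[i=0,j=3] A[i]=12>B[j]=9 take 9 → j++
[i=0,j=4] A[i]=12<=B[j]=21 take 12 → i++
[i=1,j=4] A[i]=21<=B[j]=21 take 21 → i++
[i=2,j=4] A[i]=22>B[j]=21 take 21 → j++
[i=2,j=5] A[i]=22<=B[j]=26 take 22 → i++
[i=3,j=5] A[i]=24<=B[j]=26 take 24 → i++
[i=4,j=5] A[i]=26<=B[j]=26 take 26 → i++
[i=5,j=5] A[i]=29>B[j]=26 take 26 → j++
[i=5,j=6] A[i]=29>B[j]=28 take 28 → j++
[i=5,j=7] A[i]=29<=B[j]=29 take 29 → i++
[i=6,j=7] A[i]=31>B[j]=29 take 29 → j++
[i=6,j=8] A[i]=31<=B[j]=34 take 31 → i++
[i=7,j=8] A[i]=32<=B[j]=34 take 32 → i++
[i=8,j=8] A[i]=33<=B[j]=34 take 33 → i++
[i=9,j=8] A done, take B[j]=34 → j++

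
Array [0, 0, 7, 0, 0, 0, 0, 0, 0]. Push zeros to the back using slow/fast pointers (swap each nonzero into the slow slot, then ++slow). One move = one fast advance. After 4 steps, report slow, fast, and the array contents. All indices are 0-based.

slow=1, fast=4, a=[7, 0, 0, 0, 0, 0, 0, 0, 0]

slow=0 fast=0: a[fast]=0, fast++
slow=0 fast=1: a[fast]=0, fast++
slow=0 fast=2: a[fast]=7≠0 swap→a[0]=7, slow++,fast++
slow=1 fast=3: a[fast]=0, fast++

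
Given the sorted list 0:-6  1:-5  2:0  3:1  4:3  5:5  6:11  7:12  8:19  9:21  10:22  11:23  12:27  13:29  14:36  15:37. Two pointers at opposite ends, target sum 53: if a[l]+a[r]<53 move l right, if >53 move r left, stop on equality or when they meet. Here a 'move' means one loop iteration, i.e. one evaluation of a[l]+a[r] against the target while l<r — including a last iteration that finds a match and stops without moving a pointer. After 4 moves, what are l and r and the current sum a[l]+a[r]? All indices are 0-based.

l=4, r=15, sum=40

[0,15] -6+37=31 <53 → l++
[1,15] -5+37=32 <53 → l++
[2,15] 0+37=37 <53 → l++
[3,15] 1+37=38 <53 → l++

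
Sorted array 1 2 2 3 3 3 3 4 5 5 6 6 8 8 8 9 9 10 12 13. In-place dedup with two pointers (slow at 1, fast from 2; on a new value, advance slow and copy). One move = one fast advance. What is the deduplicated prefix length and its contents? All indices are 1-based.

length 11; prefix = [1, 2, 3, 4, 5, 6, 8, 9, 10, 12, 13]

(s=1,f=2) a[fast]=2≠a[slow]=1 write a[2]=2 → slow++,fast++
(s=2,f=3) a[fast]=2=a[slow] dup → fast++
(s=2,f=4) a[fast]=3≠a[slow]=2 write a[3]=3 → slow++,fast++
(s=3,f=5) a[fast]=3=a[slow] dup → fast++
(s=3,f=6) a[fast]=3=a[slow] dup → fast++
(s=3,f=7) a[fast]=3=a[slow] dup → fast++
(s=3,f=8) a[fast]=4≠a[slow]=3 write a[4]=4 → slow++,fast++
(s=4,f=9) a[fast]=5≠a[slow]=4 write a[5]=5 → slow++,fast++
(s=5,f=10) a[fast]=5=a[slow] dup → fast++
(s=5,f=11) a[fast]=6≠a[slow]=5 write a[6]=6 → slow++,fast++
(s=6,f=12) a[fast]=6=a[slow] dup → fast++
(s=6,f=13) a[fast]=8≠a[slow]=6 write a[7]=8 → slow++,fast++
(s=7,f=14) a[fast]=8=a[slow] dup → fast++
(s=7,f=15) a[fast]=8=a[slow] dup → fast++
(s=7,f=16) a[fast]=9≠a[slow]=8 write a[8]=9 → slow++,fast++
(s=8,f=17) a[fast]=9=a[slow] dup → fast++
(s=8,f=18) a[fast]=10≠a[slow]=9 write a[9]=10 → slow++,fast++
(s=9,f=19) a[fast]=12≠a[slow]=10 write a[10]=12 → slow++,fast++
(s=10,f=20) a[fast]=13≠a[slow]=12 write a[11]=13 → slow++,fast++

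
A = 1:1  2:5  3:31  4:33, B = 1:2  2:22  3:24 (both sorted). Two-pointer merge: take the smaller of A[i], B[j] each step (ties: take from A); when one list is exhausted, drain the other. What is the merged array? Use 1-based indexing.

i=1 j=1: A[i]=1<=B[j]=2 take 1, i++
i=2 j=1: A[i]=5>B[j]=2 take 2, j++
i=2 j=2: A[i]=5<=B[j]=22 take 5, i++
i=3 j=2: A[i]=31>B[j]=22 take 22, j++
i=3 j=3: A[i]=31>B[j]=24 take 24, j++
i=3 j=4: B done, take A[i]=31, i++
i=4 j=4: B done, take A[i]=33, i++

[1, 2, 5, 22, 24, 31, 33]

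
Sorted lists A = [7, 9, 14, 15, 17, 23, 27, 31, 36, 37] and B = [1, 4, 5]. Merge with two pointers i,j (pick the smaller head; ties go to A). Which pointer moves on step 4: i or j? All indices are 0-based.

i

i=0 j=0: A[i]=7>B[j]=1 take 1, j++
i=0 j=1: A[i]=7>B[j]=4 take 4, j++
i=0 j=2: A[i]=7>B[j]=5 take 5, j++
i=0 j=3: B done, take A[i]=7, i++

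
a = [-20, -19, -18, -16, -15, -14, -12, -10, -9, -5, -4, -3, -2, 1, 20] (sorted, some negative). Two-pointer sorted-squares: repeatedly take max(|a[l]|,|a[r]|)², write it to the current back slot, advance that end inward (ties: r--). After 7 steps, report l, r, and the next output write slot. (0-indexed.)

l=6, r=13, next write slot=7

[0,14] |-20|<=|20| out[14]=400 → r--
[0,13] |-20|>|1| out[13]=400 → l++
[1,13] |-19|>|1| out[12]=361 → l++
[2,13] |-18|>|1| out[11]=324 → l++
[3,13] |-16|>|1| out[10]=256 → l++
[4,13] |-15|>|1| out[9]=225 → l++
[5,13] |-14|>|1| out[8]=196 → l++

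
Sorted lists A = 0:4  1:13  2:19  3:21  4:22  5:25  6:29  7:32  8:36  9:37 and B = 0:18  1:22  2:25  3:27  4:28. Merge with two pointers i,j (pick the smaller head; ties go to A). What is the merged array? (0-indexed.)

[i=0,j=0] A[i]=4<=B[j]=18 take 4 → i++
[i=1,j=0] A[i]=13<=B[j]=18 take 13 → i++
[i=2,j=0] A[i]=19>B[j]=18 take 18 → j++
[i=2,j=1] A[i]=19<=B[j]=22 take 19 → i++
[i=3,j=1] A[i]=21<=B[j]=22 take 21 → i++
[i=4,j=1] A[i]=22<=B[j]=22 take 22 → i++
[i=5,j=1] A[i]=25>B[j]=22 take 22 → j++
[i=5,j=2] A[i]=25<=B[j]=25 take 25 → i++
[i=6,j=2] A[i]=29>B[j]=25 take 25 → j++
[i=6,j=3] A[i]=29>B[j]=27 take 27 → j++
[i=6,j=4] A[i]=29>B[j]=28 take 28 → j++
[i=6,j=5] B done, take A[i]=29 → i++
[i=7,j=5] B done, take A[i]=32 → i++
[i=8,j=5] B done, take A[i]=36 → i++
[i=9,j=5] B done, take A[i]=37 → i++

[4, 13, 18, 19, 21, 22, 22, 25, 25, 27, 28, 29, 32, 36, 37]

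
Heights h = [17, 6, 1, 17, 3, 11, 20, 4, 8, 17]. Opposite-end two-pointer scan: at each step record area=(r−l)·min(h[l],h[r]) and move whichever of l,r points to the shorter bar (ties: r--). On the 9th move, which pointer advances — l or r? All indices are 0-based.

l

[0,9] min(17,17)*9=153 best=153 * → r--
[0,8] min(17,8)*8=64 best=153 → r--
[0,7] min(17,4)*7=28 best=153 → r--
[0,6] min(17,20)*6=102 best=153 → l++
[1,6] min(6,20)*5=30 best=153 → l++
[2,6] min(1,20)*4=4 best=153 → l++
[3,6] min(17,20)*3=51 best=153 → l++
[4,6] min(3,20)*2=6 best=153 → l++
[5,6] min(11,20)*1=11 best=153 → l++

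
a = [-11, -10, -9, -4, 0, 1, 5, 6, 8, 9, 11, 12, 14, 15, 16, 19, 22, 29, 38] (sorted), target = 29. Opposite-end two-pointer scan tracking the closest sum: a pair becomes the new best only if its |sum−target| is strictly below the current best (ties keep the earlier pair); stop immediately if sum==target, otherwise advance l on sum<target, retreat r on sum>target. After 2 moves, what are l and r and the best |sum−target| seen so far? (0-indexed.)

l=2, r=18, best |Δ|=1

[0,18] -11+38=27 d=2 * → l++
[1,18] -10+38=28 d=1 * → l++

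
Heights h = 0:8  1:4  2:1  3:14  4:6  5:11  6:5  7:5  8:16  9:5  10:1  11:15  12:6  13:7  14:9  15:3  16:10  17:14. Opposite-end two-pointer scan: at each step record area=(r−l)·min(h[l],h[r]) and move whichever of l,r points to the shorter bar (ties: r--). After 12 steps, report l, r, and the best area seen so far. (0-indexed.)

[0,17] min(8,14)*17=136 best=136 * → l++
[1,17] min(4,14)*16=64 best=136 → l++
[2,17] min(1,14)*15=15 best=136 → l++
[3,17] min(14,14)*14=196 best=196 * → r--
[3,16] min(14,10)*13=130 best=196 → r--
[3,15] min(14,3)*12=36 best=196 → r--
[3,14] min(14,9)*11=99 best=196 → r--
[3,13] min(14,7)*10=70 best=196 → r--
[3,12] min(14,6)*9=54 best=196 → r--
[3,11] min(14,15)*8=112 best=196 → l++
[4,11] min(6,15)*7=42 best=196 → l++
[5,11] min(11,15)*6=66 best=196 → l++

l=6, r=11, best area=196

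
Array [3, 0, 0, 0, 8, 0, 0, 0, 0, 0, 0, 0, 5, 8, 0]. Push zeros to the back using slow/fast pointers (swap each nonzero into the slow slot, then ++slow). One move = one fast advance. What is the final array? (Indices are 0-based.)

slow=0 fast=0: a[fast]=3≠0 swap→a[0]=3, slow++,fast++
slow=1 fast=1: a[fast]=0, fast++
slow=1 fast=2: a[fast]=0, fast++
slow=1 fast=3: a[fast]=0, fast++
slow=1 fast=4: a[fast]=8≠0 swap→a[1]=8, slow++,fast++
slow=2 fast=5: a[fast]=0, fast++
slow=2 fast=6: a[fast]=0, fast++
slow=2 fast=7: a[fast]=0, fast++
slow=2 fast=8: a[fast]=0, fast++
slow=2 fast=9: a[fast]=0, fast++
slow=2 fast=10: a[fast]=0, fast++
slow=2 fast=11: a[fast]=0, fast++
slow=2 fast=12: a[fast]=5≠0 swap→a[2]=5, slow++,fast++
slow=3 fast=13: a[fast]=8≠0 swap→a[3]=8, slow++,fast++
slow=4 fast=14: a[fast]=0, fast++

[3, 8, 5, 8, 0, 0, 0, 0, 0, 0, 0, 0, 0, 0, 0]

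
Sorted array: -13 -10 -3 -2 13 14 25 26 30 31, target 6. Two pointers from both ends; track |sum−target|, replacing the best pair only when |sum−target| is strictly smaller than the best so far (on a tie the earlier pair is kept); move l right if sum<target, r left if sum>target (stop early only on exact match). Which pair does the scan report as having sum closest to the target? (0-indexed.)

pair (-10, 14) with sum 4 (|Δ|=2)

l=0 r=9: -13+31=18 d=12 *, r--
l=0 r=8: -13+30=17 d=11 *, r--
l=0 r=7: -13+26=13 d=7 *, r--
l=0 r=6: -13+25=12 d=6 *, r--
l=0 r=5: -13+14=1 d=5 *, l++
l=1 r=5: -10+14=4 d=2 *, l++
l=2 r=5: -3+14=11 d=5, r--
l=2 r=4: -3+13=10 d=4, r--
l=2 r=3: -3+-2=-5 d=11, l++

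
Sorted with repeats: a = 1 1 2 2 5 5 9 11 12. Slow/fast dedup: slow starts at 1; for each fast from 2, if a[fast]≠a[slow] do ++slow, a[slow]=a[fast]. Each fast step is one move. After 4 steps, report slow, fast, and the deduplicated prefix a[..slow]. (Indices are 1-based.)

(s=1,f=2) a[fast]=1=a[slow] dup → fast++
(s=1,f=3) a[fast]=2≠a[slow]=1 write a[2]=2 → slow++,fast++
(s=2,f=4) a[fast]=2=a[slow] dup → fast++
(s=2,f=5) a[fast]=5≠a[slow]=2 write a[3]=5 → slow++,fast++

slow=3, fast=6, prefix=[1, 2, 5]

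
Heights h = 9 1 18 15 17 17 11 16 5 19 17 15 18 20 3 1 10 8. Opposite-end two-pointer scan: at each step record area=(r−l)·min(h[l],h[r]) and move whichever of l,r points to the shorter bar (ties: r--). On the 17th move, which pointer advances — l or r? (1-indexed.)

l=1 r=18: min(9,8)*17=136 best=136 *, r--
l=1 r=17: min(9,10)*16=144 best=144 *, l++
l=2 r=17: min(1,10)*15=15 best=144, l++
l=3 r=17: min(18,10)*14=140 best=144, r--
l=3 r=16: min(18,1)*13=13 best=144, r--
l=3 r=15: min(18,3)*12=36 best=144, r--
l=3 r=14: min(18,20)*11=198 best=198 *, l++
l=4 r=14: min(15,20)*10=150 best=198, l++
l=5 r=14: min(17,20)*9=153 best=198, l++
l=6 r=14: min(17,20)*8=136 best=198, l++
l=7 r=14: min(11,20)*7=77 best=198, l++
l=8 r=14: min(16,20)*6=96 best=198, l++
l=9 r=14: min(5,20)*5=25 best=198, l++
l=10 r=14: min(19,20)*4=76 best=198, l++
l=11 r=14: min(17,20)*3=51 best=198, l++
l=12 r=14: min(15,20)*2=30 best=198, l++
l=13 r=14: min(18,20)*1=18 best=198, l++

l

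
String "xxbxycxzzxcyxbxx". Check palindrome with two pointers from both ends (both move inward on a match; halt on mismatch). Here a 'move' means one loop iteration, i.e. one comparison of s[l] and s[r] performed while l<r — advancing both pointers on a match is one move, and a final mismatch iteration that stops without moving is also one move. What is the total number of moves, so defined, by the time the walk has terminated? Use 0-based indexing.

l=0 r=15: 'x'=='x', l++,r--
l=1 r=14: 'x'=='x', l++,r--
l=2 r=13: 'b'=='b', l++,r--
l=3 r=12: 'x'=='x', l++,r--
l=4 r=11: 'y'=='y', l++,r--
l=5 r=10: 'c'=='c', l++,r--
l=6 r=9: 'x'=='x', l++,r--
l=7 r=8: 'z'=='z', l++,r--

8 moves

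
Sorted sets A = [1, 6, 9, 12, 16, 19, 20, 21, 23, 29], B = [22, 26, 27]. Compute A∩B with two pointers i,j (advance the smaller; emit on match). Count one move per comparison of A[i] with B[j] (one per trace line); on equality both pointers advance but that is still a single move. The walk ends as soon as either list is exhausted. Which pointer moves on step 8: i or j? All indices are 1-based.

[i=1,j=1] 1<22 → i++
[i=2,j=1] 6<22 → i++
[i=3,j=1] 9<22 → i++
[i=4,j=1] 12<22 → i++
[i=5,j=1] 16<22 → i++
[i=6,j=1] 19<22 → i++
[i=7,j=1] 20<22 → i++
[i=8,j=1] 21<22 → i++

i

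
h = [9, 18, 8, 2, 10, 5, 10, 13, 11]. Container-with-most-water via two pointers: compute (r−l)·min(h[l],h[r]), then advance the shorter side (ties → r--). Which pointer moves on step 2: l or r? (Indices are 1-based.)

r

l=1 r=9: min(9,11)*8=72 best=72 *, l++
l=2 r=9: min(18,11)*7=77 best=77 *, r--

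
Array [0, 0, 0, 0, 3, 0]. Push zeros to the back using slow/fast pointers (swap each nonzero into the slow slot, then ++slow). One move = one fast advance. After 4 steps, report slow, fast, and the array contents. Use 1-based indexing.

slow=1 fast=1: a[fast]=0, fast++
slow=1 fast=2: a[fast]=0, fast++
slow=1 fast=3: a[fast]=0, fast++
slow=1 fast=4: a[fast]=0, fast++

slow=1, fast=5, a=[0, 0, 0, 0, 3, 0]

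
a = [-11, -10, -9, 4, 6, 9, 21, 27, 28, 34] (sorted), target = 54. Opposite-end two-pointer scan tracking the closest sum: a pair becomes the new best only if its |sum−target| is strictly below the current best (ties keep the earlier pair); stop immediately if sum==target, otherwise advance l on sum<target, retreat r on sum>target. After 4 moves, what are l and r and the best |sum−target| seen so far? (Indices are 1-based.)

[1,10] -11+34=23 d=31 * → l++
[2,10] -10+34=24 d=30 * → l++
[3,10] -9+34=25 d=29 * → l++
[4,10] 4+34=38 d=16 * → l++

l=5, r=10, best |Δ|=16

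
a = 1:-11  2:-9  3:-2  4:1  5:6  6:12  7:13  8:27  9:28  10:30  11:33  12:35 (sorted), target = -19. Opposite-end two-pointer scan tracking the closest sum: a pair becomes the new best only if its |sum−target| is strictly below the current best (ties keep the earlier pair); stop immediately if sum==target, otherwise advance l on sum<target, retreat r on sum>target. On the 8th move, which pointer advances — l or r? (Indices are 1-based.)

r

[1,12] -11+35=24 d=43 * → r--
[1,11] -11+33=22 d=41 * → r--
[1,10] -11+30=19 d=38 * → r--
[1,9] -11+28=17 d=36 * → r--
[1,8] -11+27=16 d=35 * → r--
[1,7] -11+13=2 d=21 * → r--
[1,6] -11+12=1 d=20 * → r--
[1,5] -11+6=-5 d=14 * → r--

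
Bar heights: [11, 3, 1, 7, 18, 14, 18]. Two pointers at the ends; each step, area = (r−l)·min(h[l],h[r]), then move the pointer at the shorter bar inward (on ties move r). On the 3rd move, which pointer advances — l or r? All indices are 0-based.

l

[0,6] min(11,18)*6=66 best=66 * → l++
[1,6] min(3,18)*5=15 best=66 → l++
[2,6] min(1,18)*4=4 best=66 → l++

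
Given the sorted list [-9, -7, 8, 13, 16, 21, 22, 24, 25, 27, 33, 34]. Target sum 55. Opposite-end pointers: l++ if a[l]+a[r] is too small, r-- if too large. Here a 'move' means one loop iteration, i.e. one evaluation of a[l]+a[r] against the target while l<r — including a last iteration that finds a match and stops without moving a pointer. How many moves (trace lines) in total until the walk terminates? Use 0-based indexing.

[0,11] -9+34=25 <55 → l++
[1,11] -7+34=27 <55 → l++
[2,11] 8+34=42 <55 → l++
[3,11] 13+34=47 <55 → l++
[4,11] 16+34=50 <55 → l++
[5,11] 21+34=55 → found

6 moves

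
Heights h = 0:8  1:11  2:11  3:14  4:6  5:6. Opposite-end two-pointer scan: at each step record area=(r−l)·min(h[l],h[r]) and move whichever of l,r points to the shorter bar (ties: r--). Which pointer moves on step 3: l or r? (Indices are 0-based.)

[0,5] min(8,6)*5=30 best=30 * → r--
[0,4] min(8,6)*4=24 best=30 → r--
[0,3] min(8,14)*3=24 best=30 → l++

l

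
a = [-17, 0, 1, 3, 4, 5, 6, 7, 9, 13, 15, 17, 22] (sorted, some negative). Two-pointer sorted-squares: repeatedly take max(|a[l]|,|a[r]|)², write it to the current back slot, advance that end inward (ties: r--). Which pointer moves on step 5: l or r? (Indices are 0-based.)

[0,12] |-17|<=|22| out[12]=484 → r--
[0,11] |-17|<=|17| out[11]=289 → r--
[0,10] |-17|>|15| out[10]=289 → l++
[1,10] |0|<=|15| out[9]=225 → r--
[1,9] |0|<=|13| out[8]=169 → r--

r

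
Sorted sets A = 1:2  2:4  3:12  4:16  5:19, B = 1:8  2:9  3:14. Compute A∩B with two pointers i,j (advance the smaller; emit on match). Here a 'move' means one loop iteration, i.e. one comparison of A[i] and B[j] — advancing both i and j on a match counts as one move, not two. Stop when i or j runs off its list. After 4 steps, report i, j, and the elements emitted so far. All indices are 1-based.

i=1 j=1: 2<8, i++
i=2 j=1: 4<8, i++
i=3 j=1: 12>8, j++
i=3 j=2: 12>9, j++

i=3, j=3, emitted=[]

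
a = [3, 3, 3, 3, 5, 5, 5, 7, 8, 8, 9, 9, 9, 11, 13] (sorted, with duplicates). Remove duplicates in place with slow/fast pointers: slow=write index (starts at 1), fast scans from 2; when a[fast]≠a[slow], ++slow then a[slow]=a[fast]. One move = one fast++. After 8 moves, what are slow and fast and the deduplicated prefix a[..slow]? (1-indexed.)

slow=4, fast=10, prefix=[3, 5, 7, 8]

slow=1 fast=2: a[fast]=3=a[slow] dup, fast++
slow=1 fast=3: a[fast]=3=a[slow] dup, fast++
slow=1 fast=4: a[fast]=3=a[slow] dup, fast++
slow=1 fast=5: a[fast]=5≠a[slow]=3 write a[2]=5, slow++,fast++
slow=2 fast=6: a[fast]=5=a[slow] dup, fast++
slow=2 fast=7: a[fast]=5=a[slow] dup, fast++
slow=2 fast=8: a[fast]=7≠a[slow]=5 write a[3]=7, slow++,fast++
slow=3 fast=9: a[fast]=8≠a[slow]=7 write a[4]=8, slow++,fast++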